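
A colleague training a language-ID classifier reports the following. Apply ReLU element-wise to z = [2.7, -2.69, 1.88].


ReLU(2.7) = max(0, 2.7) = 2.7
ReLU(-2.69) = max(0, -2.69) = 0.0
ReLU(1.88) = max(0, 1.88) = 1.88
result = [2.7, 0.0, 1.88]

[2.7, 0.0, 1.88]


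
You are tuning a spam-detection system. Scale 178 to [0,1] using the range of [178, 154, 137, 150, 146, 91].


min=91, max=178
(178-91)/(178-91) = 87/87 = 1.0

1.0


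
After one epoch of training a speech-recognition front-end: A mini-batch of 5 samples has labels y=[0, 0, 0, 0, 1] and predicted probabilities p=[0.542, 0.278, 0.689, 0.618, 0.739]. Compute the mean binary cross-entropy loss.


L[0] = -ln(1-0.542) = -ln(0.458) = 0.7809
L[1] = -ln(1-0.278) = -ln(0.722) = 0.3257
L[2] = -ln(1-0.689) = -ln(0.311) = 1.168
L[3] = -ln(1-0.618) = -ln(0.382) = 0.9623
L[4] = -ln(0.739) = 0.3025
mean = (0.7809 + 0.3257 + 1.168 + 0.9623 + 0.3025)/5 = 0.7079

0.7079


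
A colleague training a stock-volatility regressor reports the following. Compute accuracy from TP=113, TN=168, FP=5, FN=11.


Accuracy = (TP+TN)/(TP+TN+FP+FN)
= (113+168)/(297)
= 281/297 = 94.61%

94.61%


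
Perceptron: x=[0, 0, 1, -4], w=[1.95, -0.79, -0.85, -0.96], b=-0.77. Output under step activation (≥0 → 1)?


z = (0)·(1.95) + (0)·(-0.79) + (1)·(-0.85) + (-4)·(-0.96) - 0.77
  = 2.22
step(z) = 1 (z≥0)

1


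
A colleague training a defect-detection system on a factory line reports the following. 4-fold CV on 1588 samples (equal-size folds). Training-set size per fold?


Fold size = 1588/4 = 397
Training per fold = 1588 - 397 = 1191

1191


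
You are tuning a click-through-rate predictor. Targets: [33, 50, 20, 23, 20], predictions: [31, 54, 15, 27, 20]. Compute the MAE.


Absolute errors: |33-31|=2, |50-54|=4, |20-15|=5, |23-27|=4, |20-20|=0
Sum = 15
MAE = 15/5 = 3

3


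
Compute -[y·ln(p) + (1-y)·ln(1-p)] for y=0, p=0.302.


BCE = -[y·ln(p) + (1-y)·ln(1-p)]
= -0 - 1·ln(1-0.302)
= -ln(0.698) = 0.3595

0.3595


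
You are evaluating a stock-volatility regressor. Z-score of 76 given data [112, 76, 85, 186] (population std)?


μ = 114.75, σ = 43.2168
z = (76 - 114.75)/43.2168 = -0.8966

-0.8966


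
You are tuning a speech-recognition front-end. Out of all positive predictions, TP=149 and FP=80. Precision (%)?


Precision = TP/(TP+FP)
= 149/(149+80)
= 149/229 = 65.07%

65.07%


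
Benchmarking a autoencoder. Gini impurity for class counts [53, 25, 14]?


Probabilities: [53/92, 25/92, 14/92] ≈ [0.5761, 0.2717, 0.1522]
Σpᵢ² = (2809 + 625 + 196)/92² = 3630/8464
Gini = 1 - Σpᵢ² = 1 - 3630/8464 = 0.5711

0.5711


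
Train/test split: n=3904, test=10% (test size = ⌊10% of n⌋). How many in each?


Test = ⌊3904·10/100⌋ = 390
Train = 3904 - 390 = 3514

Train: 3514, Test: 390


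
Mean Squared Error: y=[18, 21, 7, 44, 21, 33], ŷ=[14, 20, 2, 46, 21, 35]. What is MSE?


Squared errors: (18-14)²=16, (21-20)²=1, (7-2)²=25, (44-46)²=4, (21-21)²=0, (33-35)²=4
Sum = 50
MSE = 50/6 = 25/3

25/3


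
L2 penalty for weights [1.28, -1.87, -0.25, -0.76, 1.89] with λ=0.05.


‖w‖₂² = (1.28)² + (-1.87)² + (-0.25)² + (-0.76)² + (1.89)²
     = 1.6384 + 3.4969 + 0.0625 + 0.5776 + 3.5721
     = 9.3475
λ·‖w‖₂² = 0.05·9.3475 = 0.467375

0.467375


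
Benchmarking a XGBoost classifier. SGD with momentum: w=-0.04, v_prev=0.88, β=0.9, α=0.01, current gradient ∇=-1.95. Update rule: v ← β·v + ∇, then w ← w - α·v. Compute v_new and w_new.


v_new = 0.9·0.88 - 1.95 = 0.792 - 1.95 = -1.158
w_new = -0.04 - 0.01·-1.158 = -0.04 + 0.01158 = -0.02842

v_new=-1.158, w_new=-0.02842


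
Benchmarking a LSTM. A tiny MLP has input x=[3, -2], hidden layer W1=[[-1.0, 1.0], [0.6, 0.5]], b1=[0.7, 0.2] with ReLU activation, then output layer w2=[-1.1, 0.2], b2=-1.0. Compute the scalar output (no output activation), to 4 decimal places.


z1[0] = (-1.0)·(3) + (1.0)·(-2) + 0.7 = -4.3
z1[1] = (0.6)·(3) + (0.5)·(-2) + 0.2 = 1.0
h = ReLU(z1) = [0.0, 1.0]
output = (-1.1)·(0.0) + (0.2)·(1.0) - 1.0 = -0.8

-0.8


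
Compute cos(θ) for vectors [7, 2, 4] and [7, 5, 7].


A·B = 7·7 + 2·5 + 4·7 = 87
‖A‖ = √69 = 8.3066, ‖B‖ = √123 = 11.0905
cos = 87/(√69·√123) = 87/√8487 = 0.9444

0.9444


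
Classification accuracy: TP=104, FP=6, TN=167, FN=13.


Accuracy = (TP+TN)/(TP+TN+FP+FN)
= (104+167)/(290)
= 271/290 = 93.45%

93.45%


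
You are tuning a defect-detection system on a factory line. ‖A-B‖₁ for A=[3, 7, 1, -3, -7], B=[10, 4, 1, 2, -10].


d = |3-10| + |7-4| + |1-1| + |-3-2| + |-7+ 10|
  = 7 + 3 + 0 + 5 + 3
  = 18

18


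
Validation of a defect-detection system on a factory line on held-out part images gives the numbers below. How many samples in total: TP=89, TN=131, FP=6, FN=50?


Total = TP + TN + FP + FN
= 89 + 131 + 6 + 50
= 276
(Predicted positive: 95, predicted negative: 181)

276


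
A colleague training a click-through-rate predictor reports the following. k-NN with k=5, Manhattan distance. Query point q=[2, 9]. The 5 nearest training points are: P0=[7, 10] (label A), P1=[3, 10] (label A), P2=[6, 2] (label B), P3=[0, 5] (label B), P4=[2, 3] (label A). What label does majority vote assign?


d(q,P0) = 6  (label A)
d(q,P1) = 2  (label A)
d(q,P2) = 11  (label B)
d(q,P3) = 6  (label B)
d(q,P4) = 6  (label A)
Votes: A=3, B=2
Majority → A

A


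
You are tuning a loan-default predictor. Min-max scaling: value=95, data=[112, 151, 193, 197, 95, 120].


min=95, max=197
(95-95)/(197-95) = 0/102 = 0.0

0.0


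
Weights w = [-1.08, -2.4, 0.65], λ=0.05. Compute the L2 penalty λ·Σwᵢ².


‖w‖₂² = (-1.08)² + (-2.4)² + (0.65)²
     = 1.1664 + 5.76 + 0.4225
     = 7.3489
λ·‖w‖₂² = 0.05·7.3489 = 0.367445

0.367445


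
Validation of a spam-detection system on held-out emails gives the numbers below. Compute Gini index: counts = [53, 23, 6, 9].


Probabilities: [53/91, 23/91, 6/91, 9/91] ≈ [0.5824, 0.2527, 0.0659, 0.0989]
Σpᵢ² = (2809 + 529 + 36 + 81)/91² = 3455/8281
Gini = 1 - Σpᵢ² = 1 - 3455/8281 = 0.5828

0.5828


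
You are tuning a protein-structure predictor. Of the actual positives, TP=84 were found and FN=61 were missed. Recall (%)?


Recall = TP/(TP+FN)
= 84/(84+61)
= 84/145 = 57.93%

57.93%


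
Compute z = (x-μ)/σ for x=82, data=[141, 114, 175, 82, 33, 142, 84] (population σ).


μ = 110.1429, σ = 44.1019
z = (82 - 110.1429)/44.1019 = -0.6381

-0.6381


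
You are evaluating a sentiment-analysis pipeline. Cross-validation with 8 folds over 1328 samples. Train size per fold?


Fold size = 1328/8 = 166
Training per fold = 1328 - 166 = 1162

1162


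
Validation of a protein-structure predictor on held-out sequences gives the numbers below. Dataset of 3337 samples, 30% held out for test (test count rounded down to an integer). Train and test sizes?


Test = ⌊3337·30/100⌋ = 1001
Train = 3337 - 1001 = 2336

Train: 2336, Test: 1001


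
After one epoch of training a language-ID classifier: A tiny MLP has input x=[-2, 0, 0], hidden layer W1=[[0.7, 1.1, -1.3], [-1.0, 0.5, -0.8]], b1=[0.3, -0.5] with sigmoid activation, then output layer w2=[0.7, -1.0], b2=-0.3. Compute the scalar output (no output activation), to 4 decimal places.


z1[0] = (0.7)·(-2) + (1.1)·(0) + (-1.3)·(0) + 0.3 = -1.1
z1[1] = (-1.0)·(-2) + (0.5)·(0) + (-0.8)·(0) - 0.5 = 1.5
h = sigmoid(z1) = [0.2497, 0.8176]
output = (0.7)·(0.2497) + (-1.0)·(0.8176) - 0.3 = -0.9428

-0.9428


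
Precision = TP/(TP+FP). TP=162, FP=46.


Precision = TP/(TP+FP)
= 162/(162+46)
= 162/208 = 77.88%

77.88%


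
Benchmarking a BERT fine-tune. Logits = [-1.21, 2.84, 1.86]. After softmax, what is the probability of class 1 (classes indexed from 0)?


Exponentials: e^-1.21=0.2982, e^2.84=17.1158, e^1.86=6.4237
Sum = 23.8377
Softmax = [0.0125, 0.718, 0.2695]
p[1] = 17.1158/23.8377 = 0.718

0.718


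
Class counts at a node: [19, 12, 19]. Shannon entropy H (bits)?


Probabilities: [19/50, 12/50, 19/50] ≈ [0.38, 0.24, 0.38]
H = -((19/50)·log₂(19/50) + (12/50)·log₂(12/50) + (19/50)·log₂(19/50))
  = 1.555 bits

1.555 bits


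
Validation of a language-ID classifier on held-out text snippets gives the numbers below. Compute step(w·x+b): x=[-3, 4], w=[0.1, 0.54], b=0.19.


z = (-3)·(0.1) + (4)·(0.54) + 0.19
  = 2.05
step(z) = 1 (z≥0)

1


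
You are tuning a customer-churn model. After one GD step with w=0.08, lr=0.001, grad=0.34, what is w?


w_new = w - α·∇
= 0.08 - 0.001·0.34
= 0.08 - 0.00034
= 0.07966

0.07966


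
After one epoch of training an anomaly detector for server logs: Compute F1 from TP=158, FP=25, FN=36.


Precision = 158/183 = 0.8634
Recall = 158/194 = 0.8144
F1 = 2·P·R/(P+R) = 2·TP/(2·TP+FP+FN) = 316/(316+25+36) = 316/377 = 0.8382

0.8382


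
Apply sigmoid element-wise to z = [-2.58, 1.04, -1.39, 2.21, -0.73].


σ(-2.58) = 1/(1+e^2.58) = 0.0704
σ(1.04) = 1/(1+e^-1.04) = 0.7389
σ(-1.39) = 1/(1+e^1.39) = 0.1994
σ(2.21) = 1/(1+e^-2.21) = 0.9011
σ(-0.73) = 1/(1+e^0.73) = 0.3252
result = [0.0704, 0.7389, 0.1994, 0.9011, 0.3252]

[0.0704, 0.7389, 0.1994, 0.9011, 0.3252]


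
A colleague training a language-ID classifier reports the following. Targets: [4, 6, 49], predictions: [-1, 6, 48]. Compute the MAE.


Absolute errors: |4+ 1|=5, |6-6|=0, |49-48|=1
Sum = 6
MAE = 6/3 = 2

2


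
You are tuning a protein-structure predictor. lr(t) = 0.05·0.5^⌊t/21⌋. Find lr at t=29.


n_drops = ⌊29/21⌋ = 1
lr = 0.05·0.5^1 = 0.05·0.5 = 0.025

0.025


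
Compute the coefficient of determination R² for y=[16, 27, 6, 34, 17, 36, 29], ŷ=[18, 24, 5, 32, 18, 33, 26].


ȳ = 23.5714
SS_res = Σ(y-ŷ)² = 37
SS_tot = Σ(y-ȳ)² = 713.71
R² = 1 - SS_res/SS_tot = 1 - 0.0518 = 0.9482

0.9482


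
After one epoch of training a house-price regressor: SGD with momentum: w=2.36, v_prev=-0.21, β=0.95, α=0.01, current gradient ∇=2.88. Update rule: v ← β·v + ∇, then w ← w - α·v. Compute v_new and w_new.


v_new = 0.95·-0.21 + 2.88 = -0.1995 + 2.88 = 2.6805
w_new = 2.36 - 0.01·2.6805 = 2.36 - 0.026805 = 2.333195

v_new=2.6805, w_new=2.333195


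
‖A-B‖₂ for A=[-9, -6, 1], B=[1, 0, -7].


d = √((-9-1)² + (-6-0)² + (1+ 7)²)
  = √(100 + 36 + 64)
  = √200 = 14.1421

14.1421


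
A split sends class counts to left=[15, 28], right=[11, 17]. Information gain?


Parent = [26, 45], H_parent = 0.9477
H_left = 0.933 (n=43), H_right = 0.9666 (n=28)
H_children = (43/71)·0.933 + (28/71)·0.9666 = 0.9463
IG = 0.9477 - 0.9463 = 0.0014

0.0014


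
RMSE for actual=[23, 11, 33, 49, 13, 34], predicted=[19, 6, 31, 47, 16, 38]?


MSE = 74/6 = 12.3333
RMSE = √(74/6) = 3.5119

3.5119


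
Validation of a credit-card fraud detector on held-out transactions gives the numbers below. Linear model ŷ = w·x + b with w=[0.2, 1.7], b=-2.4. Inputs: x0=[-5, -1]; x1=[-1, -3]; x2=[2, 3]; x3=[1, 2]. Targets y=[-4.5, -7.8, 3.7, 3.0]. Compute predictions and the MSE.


ŷ0 = (0.2)·(-5) + (1.7)·(-1) - 2.4 = -5.1
ŷ1 = (0.2)·(-1) + (1.7)·(-3) - 2.4 = -7.7
ŷ2 = (0.2)·(2) + (1.7)·(3) - 2.4 = 3.1
ŷ3 = (0.2)·(1) + (1.7)·(2) - 2.4 = 1.2
errors² = [0.36, 0.01, 0.36, 3.24]
MSE = 3.9700/4 = 0.9925

0.9925


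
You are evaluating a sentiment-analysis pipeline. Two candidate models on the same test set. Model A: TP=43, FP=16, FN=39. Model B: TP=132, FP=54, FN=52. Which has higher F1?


Model A: P=43/59=0.7288, R=43/82=0.5244, F1=2PR/(P+R)=2TP/(2TP+FP+FN)=86/141=0.6099
Model B: P=132/186=0.7097, R=132/184=0.7174, F1=2PR/(P+R)=2TP/(2TP+FP+FN)=264/370=0.7135
0.6099 < 0.7135 → Model B

Model B


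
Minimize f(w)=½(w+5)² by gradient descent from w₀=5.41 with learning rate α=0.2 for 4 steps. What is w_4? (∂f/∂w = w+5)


step 1: grad = 5.41+5 = 10.41; w = 5.41 - 0.2·(10.41) = 3.328
step 2: grad = 3.328+5 = 8.328; w = 3.328 - 0.2·(8.328) = 1.6624
step 3: grad = 1.6624+5 = 6.6624; w = 1.6624 - 0.2·(6.6624) = 0.32992
step 4: grad = 0.32992+5 = 5.32992; w = 0.32992 - 0.2·(5.32992) = -0.736064

-0.736064


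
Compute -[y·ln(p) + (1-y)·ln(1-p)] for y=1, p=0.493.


BCE = -[y·ln(p) + (1-y)·ln(1-p)]
= -1·ln(0.493) - 0
= -ln(0.493) = 0.7072

0.7072


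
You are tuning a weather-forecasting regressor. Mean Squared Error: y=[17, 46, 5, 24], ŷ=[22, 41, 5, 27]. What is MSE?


Squared errors: (17-22)²=25, (46-41)²=25, (5-5)²=0, (24-27)²=9
Sum = 59
MSE = 59/4 = 59/4

59/4


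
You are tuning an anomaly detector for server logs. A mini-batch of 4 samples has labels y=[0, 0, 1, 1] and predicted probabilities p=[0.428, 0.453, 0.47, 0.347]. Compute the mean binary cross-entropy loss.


L[0] = -ln(1-0.428) = -ln(0.572) = 0.5586
L[1] = -ln(1-0.453) = -ln(0.547) = 0.6033
L[2] = -ln(0.47) = 0.755
L[3] = -ln(0.347) = 1.0584
mean = (0.5586 + 0.6033 + 0.755 + 1.0584)/4 = 0.7438

0.7438


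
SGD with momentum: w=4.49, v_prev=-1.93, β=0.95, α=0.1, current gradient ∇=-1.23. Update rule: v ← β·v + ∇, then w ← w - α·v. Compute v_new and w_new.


v_new = 0.95·-1.93 - 1.23 = -1.8335 - 1.23 = -3.0635
w_new = 4.49 - 0.1·-3.0635 = 4.49 + 0.30635 = 4.79635

v_new=-3.0635, w_new=4.79635


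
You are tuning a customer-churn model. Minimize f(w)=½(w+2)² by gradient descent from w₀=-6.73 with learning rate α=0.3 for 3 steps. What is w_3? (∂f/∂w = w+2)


step 1: grad = -6.73+2 = -4.73; w = -6.73 - 0.3·(-4.73) = -5.311
step 2: grad = -5.311+2 = -3.311; w = -5.311 - 0.3·(-3.311) = -4.3177
step 3: grad = -4.3177+2 = -2.3177; w = -4.3177 - 0.3·(-2.3177) = -3.62239

-3.62239


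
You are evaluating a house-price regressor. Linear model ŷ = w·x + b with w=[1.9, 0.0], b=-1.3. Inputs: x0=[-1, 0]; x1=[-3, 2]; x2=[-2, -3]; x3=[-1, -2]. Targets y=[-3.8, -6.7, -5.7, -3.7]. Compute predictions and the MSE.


ŷ0 = (1.9)·(-1) + (0.0)·(0) - 1.3 = -3.2
ŷ1 = (1.9)·(-3) + (0.0)·(2) - 1.3 = -7.0
ŷ2 = (1.9)·(-2) + (0.0)·(-3) - 1.3 = -5.1
ŷ3 = (1.9)·(-1) + (0.0)·(-2) - 1.3 = -3.2
errors² = [0.36, 0.09, 0.36, 0.25]
MSE = 1.0600/4 = 0.265

0.265


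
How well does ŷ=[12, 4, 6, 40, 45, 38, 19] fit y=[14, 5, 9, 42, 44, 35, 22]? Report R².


ȳ = 24.4286
SS_res = Σ(y-ŷ)² = 37
SS_tot = Σ(y-ȳ)² = 1533.71
R² = 1 - SS_res/SS_tot = 1 - 0.0241 = 0.9759

0.9759


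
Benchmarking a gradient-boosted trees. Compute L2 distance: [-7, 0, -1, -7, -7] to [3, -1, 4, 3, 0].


d = √((-7-3)² + (0+ 1)² + (-1-4)² + (-7-3)² + (-7-0)²)
  = √(100 + 1 + 25 + 100 + 49)
  = √275 = 16.5831

16.5831


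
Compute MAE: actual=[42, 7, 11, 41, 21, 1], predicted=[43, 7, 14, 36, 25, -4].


Absolute errors: |42-43|=1, |7-7|=0, |11-14|=3, |41-36|=5, |21-25|=4, |1+ 4|=5
Sum = 18
MAE = 18/6 = 3

3


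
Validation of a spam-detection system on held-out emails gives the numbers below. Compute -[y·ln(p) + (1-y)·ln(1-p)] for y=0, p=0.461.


BCE = -[y·ln(p) + (1-y)·ln(1-p)]
= -0 - 1·ln(1-0.461)
= -ln(0.539) = 0.618

0.618


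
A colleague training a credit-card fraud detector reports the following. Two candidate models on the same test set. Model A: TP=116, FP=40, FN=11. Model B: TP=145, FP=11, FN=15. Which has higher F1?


Model A: P=116/156=0.7436, R=116/127=0.9134, F1=2PR/(P+R)=2TP/(2TP+FP+FN)=232/283=0.8198
Model B: P=145/156=0.9295, R=145/160=0.9062, F1=2PR/(P+R)=2TP/(2TP+FP+FN)=290/316=0.9177
0.8198 < 0.9177 → Model B

Model B


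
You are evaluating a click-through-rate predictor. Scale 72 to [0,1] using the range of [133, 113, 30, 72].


min=30, max=133
(72-30)/(133-30) = 42/103 = 0.4078

0.4078


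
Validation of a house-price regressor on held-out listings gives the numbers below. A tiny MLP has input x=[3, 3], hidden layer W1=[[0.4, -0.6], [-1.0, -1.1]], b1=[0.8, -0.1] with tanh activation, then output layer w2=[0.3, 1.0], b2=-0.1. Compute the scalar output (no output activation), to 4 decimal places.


z1[0] = (0.4)·(3) + (-0.6)·(3) + 0.8 = 0.2
z1[1] = (-1.0)·(3) + (-1.1)·(3) - 0.1 = -6.4
h = tanh(z1) = [0.1974, -1.0]
output = (0.3)·(0.1974) + (1.0)·(-1.0) - 0.1 = -1.0408

-1.0408


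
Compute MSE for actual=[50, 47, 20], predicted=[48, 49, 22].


Squared errors: (50-48)²=4, (47-49)²=4, (20-22)²=4
Sum = 12
MSE = 12/3 = 4

4


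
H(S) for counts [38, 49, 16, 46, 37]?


Probabilities: [38/186, 49/186, 16/186, 46/186, 37/186] ≈ [0.2043, 0.2634, 0.086, 0.2473, 0.1989]
H = -((38/186)·log₂(38/186) + (49/186)·log₂(49/186) + (16/186)·log₂(16/186) + (46/186)·log₂(46/186) + (37/186)·log₂(37/186))
  = 2.2414 bits

2.2414 bits


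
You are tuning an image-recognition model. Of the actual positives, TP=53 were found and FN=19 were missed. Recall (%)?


Recall = TP/(TP+FN)
= 53/(53+19)
= 53/72 = 73.61%

73.61%


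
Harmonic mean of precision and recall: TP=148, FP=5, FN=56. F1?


Precision = 148/153 = 0.9673
Recall = 148/204 = 0.7255
F1 = 2·P·R/(P+R) = 2·TP/(2·TP+FP+FN) = 296/(296+5+56) = 296/357 = 0.8291

0.8291


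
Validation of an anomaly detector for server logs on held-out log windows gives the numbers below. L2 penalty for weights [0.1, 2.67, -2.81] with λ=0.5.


‖w‖₂² = (0.1)² + (2.67)² + (-2.81)²
     = 0.01 + 7.1289 + 7.8961
     = 15.035
λ·‖w‖₂² = 0.5·15.035 = 7.5175

7.5175


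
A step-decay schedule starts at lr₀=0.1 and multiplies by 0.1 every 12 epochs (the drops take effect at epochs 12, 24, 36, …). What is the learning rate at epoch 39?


n_drops = ⌊39/12⌋ = 3
lr = 0.1·0.1^3 = 0.1·0.001 = 0.0001

0.0001


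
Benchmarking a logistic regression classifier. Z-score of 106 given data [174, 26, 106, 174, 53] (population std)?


μ = 106.6, σ = 60.7539
z = (106 - 106.6)/60.7539 = -0.0099

-0.0099


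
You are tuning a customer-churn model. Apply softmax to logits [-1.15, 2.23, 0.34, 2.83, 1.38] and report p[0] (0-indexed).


Exponentials: e^-1.15=0.3166, e^2.23=9.2999, e^0.34=1.4049, e^2.83=16.9455, e^1.38=3.9749
Sum = 31.9418
Softmax = [0.0099, 0.2912, 0.044, 0.5305, 0.1244]
p[0] = 0.3166/31.9418 = 0.0099

0.0099


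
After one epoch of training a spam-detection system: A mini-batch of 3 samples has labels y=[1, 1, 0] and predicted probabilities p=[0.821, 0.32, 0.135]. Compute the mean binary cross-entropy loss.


L[0] = -ln(0.821) = 0.1972
L[1] = -ln(0.32) = 1.1394
L[2] = -ln(1-0.135) = -ln(0.865) = 0.145
mean = (0.1972 + 1.1394 + 0.145)/3 = 0.4939

0.4939


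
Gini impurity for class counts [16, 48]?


Probabilities: [16/64, 48/64] ≈ [0.25, 0.75]
Σpᵢ² = (256 + 2304)/64² = 2560/4096
Gini = 1 - Σpᵢ² = 1 - 2560/4096 = 0.375

0.375


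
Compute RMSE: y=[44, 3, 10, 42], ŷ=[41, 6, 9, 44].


MSE = 23/4 = 5.75
RMSE = √(23/4) = 2.3979

2.3979


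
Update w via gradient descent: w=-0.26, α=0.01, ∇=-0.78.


w_new = w - α·∇
= -0.26 - 0.01·-0.78
= -0.26 + 0.0078
= -0.2522

-0.2522


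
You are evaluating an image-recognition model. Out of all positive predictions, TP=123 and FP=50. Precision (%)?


Precision = TP/(TP+FP)
= 123/(123+50)
= 123/173 = 71.1%

71.1%


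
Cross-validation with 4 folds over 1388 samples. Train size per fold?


Fold size = 1388/4 = 347
Training per fold = 1388 - 347 = 1041

1041


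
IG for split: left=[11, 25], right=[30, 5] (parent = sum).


Parent = [41, 30], H_parent = 0.9826
H_left = 0.888 (n=36), H_right = 0.5917 (n=35)
H_children = (36/71)·0.888 + (35/71)·0.5917 = 0.7419
IG = 0.9826 - 0.7419 = 0.2407

0.2407


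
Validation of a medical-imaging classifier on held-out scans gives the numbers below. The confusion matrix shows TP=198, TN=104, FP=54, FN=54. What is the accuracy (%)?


Accuracy = (TP+TN)/(TP+TN+FP+FN)
= (198+104)/(410)
= 302/410 = 73.66%

73.66%


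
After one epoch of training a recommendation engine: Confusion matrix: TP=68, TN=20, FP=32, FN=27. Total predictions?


Total = TP + TN + FP + FN
= 68 + 20 + 32 + 27
= 147
(Predicted positive: 100, predicted negative: 47)

147


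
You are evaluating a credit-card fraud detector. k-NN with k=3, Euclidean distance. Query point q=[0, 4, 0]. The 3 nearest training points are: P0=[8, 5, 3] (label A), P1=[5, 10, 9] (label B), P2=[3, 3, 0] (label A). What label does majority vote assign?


d(q,P0) = 8.6023  (label A)
d(q,P1) = 11.9164  (label B)
d(q,P2) = 3.1623  (label A)
Votes: A=2, B=1
Majority → A

A


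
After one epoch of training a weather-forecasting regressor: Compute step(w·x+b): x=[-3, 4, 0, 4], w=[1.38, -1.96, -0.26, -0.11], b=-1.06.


z = (-3)·(1.38) + (4)·(-1.96) + (0)·(-0.26) + (4)·(-0.11) - 1.06
  = -13.48
step(z) = 0 (z<0)

0


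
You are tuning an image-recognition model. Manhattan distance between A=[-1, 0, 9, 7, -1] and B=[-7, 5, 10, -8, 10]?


d = |-1+ 7| + |0-5| + |9-10| + |7+ 8| + |-1-10|
  = 6 + 5 + 1 + 15 + 11
  = 38

38


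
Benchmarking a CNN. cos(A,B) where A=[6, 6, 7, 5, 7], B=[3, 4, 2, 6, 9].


A·B = 6·3 + 6·4 + 7·2 + 5·6 + 7·9 = 149
‖A‖ = √195 = 13.9642, ‖B‖ = √146 = 12.083
cos = 149/(√195·√146) = 149/√28470 = 0.8831

0.8831


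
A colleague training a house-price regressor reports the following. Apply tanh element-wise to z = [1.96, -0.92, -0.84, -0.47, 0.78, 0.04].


tanh(1.96) = 0.9611
tanh(-0.92) = -0.7259
tanh(-0.84) = -0.6858
tanh(-0.47) = -0.4382
tanh(0.78) = 0.6527
tanh(0.04) = 0.04
result = [0.9611, -0.7259, -0.6858, -0.4382, 0.6527, 0.04]

[0.9611, -0.7259, -0.6858, -0.4382, 0.6527, 0.04]


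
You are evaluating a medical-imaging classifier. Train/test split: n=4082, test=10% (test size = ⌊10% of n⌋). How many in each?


Test = ⌊4082·10/100⌋ = 408
Train = 4082 - 408 = 3674

Train: 3674, Test: 408


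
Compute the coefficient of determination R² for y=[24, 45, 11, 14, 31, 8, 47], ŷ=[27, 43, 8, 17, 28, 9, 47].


ȳ = 25.7143
SS_res = Σ(y-ŷ)² = 41
SS_tot = Σ(y-ȳ)² = 1523.43
R² = 1 - SS_res/SS_tot = 1 - 0.0269 = 0.9731

0.9731


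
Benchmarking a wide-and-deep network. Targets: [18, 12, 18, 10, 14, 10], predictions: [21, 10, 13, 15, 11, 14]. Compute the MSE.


Squared errors: (18-21)²=9, (12-10)²=4, (18-13)²=25, (10-15)²=25, (14-11)²=9, (10-14)²=16
Sum = 88
MSE = 88/6 = 44/3

44/3


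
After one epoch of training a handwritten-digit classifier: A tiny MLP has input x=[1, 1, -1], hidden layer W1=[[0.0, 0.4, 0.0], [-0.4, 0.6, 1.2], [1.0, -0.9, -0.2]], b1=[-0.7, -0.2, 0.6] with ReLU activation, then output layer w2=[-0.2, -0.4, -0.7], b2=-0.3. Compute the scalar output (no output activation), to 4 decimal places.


z1[0] = (0.0)·(1) + (0.4)·(1) + (0.0)·(-1) - 0.7 = -0.3
z1[1] = (-0.4)·(1) + (0.6)·(1) + (1.2)·(-1) - 0.2 = -1.2
z1[2] = (1.0)·(1) + (-0.9)·(1) + (-0.2)·(-1) + 0.6 = 0.9
h = ReLU(z1) = [0.0, 0.0, 0.9]
output = (-0.2)·(0.0) + (-0.4)·(0.0) + (-0.7)·(0.9) - 0.3 = -0.93

-0.93


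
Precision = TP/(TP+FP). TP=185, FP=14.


Precision = TP/(TP+FP)
= 185/(185+14)
= 185/199 = 92.96%

92.96%


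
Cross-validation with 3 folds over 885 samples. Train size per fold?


Fold size = 885/3 = 295
Training per fold = 885 - 295 = 590

590


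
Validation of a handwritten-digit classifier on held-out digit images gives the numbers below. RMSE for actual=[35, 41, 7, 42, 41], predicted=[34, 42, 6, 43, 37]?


MSE = 20/5 = 4
RMSE = √(20/5) = 2.0

2.0


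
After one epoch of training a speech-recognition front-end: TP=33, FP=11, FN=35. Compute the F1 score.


Precision = 33/44 = 0.75
Recall = 33/68 = 0.4853
F1 = 2·P·R/(P+R) = 2·TP/(2·TP+FP+FN) = 66/(66+11+35) = 66/112 = 0.5893

0.5893


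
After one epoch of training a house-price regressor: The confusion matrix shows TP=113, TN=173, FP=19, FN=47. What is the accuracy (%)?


Accuracy = (TP+TN)/(TP+TN+FP+FN)
= (113+173)/(352)
= 286/352 = 81.25%

81.25%


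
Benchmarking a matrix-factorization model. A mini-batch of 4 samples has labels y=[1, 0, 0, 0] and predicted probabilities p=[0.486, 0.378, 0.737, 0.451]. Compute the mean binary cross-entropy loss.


L[0] = -ln(0.486) = 0.7215
L[1] = -ln(1-0.378) = -ln(0.622) = 0.4748
L[2] = -ln(1-0.737) = -ln(0.263) = 1.3356
L[3] = -ln(1-0.451) = -ln(0.549) = 0.5997
mean = (0.7215 + 0.4748 + 1.3356 + 0.5997)/4 = 0.7829

0.7829


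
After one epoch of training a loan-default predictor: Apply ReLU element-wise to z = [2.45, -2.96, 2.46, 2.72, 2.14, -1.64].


ReLU(2.45) = max(0, 2.45) = 2.45
ReLU(-2.96) = max(0, -2.96) = 0.0
ReLU(2.46) = max(0, 2.46) = 2.46
ReLU(2.72) = max(0, 2.72) = 2.72
ReLU(2.14) = max(0, 2.14) = 2.14
ReLU(-1.64) = max(0, -1.64) = 0.0
result = [2.45, 0.0, 2.46, 2.72, 2.14, 0.0]

[2.45, 0.0, 2.46, 2.72, 2.14, 0.0]


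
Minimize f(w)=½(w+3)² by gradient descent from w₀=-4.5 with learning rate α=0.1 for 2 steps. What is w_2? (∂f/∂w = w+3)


step 1: grad = -4.5+3 = -1.5; w = -4.5 - 0.1·(-1.5) = -4.35
step 2: grad = -4.35+3 = -1.35; w = -4.35 - 0.1·(-1.35) = -4.215

-4.215


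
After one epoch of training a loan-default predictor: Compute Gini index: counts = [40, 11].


Probabilities: [40/51, 11/51] ≈ [0.7843, 0.2157]
Σpᵢ² = (1600 + 121)/51² = 1721/2601
Gini = 1 - Σpᵢ² = 1 - 1721/2601 = 0.3383

0.3383


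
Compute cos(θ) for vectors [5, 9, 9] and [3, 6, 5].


A·B = 5·3 + 9·6 + 9·5 = 114
‖A‖ = √187 = 13.6748, ‖B‖ = √70 = 8.3666
cos = 114/(√187·√70) = 114/√13090 = 0.9964

0.9964


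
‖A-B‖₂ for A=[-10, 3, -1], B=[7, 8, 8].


d = √((-10-7)² + (3-8)² + (-1-8)²)
  = √(289 + 25 + 81)
  = √395 = 19.8746

19.8746


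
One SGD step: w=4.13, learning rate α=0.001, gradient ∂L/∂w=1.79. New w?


w_new = w - α·∇
= 4.13 - 0.001·1.79
= 4.13 - 0.00179
= 4.12821

4.12821


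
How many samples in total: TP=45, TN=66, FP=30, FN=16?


Total = TP + TN + FP + FN
= 45 + 66 + 30 + 16
= 157
(Predicted positive: 75, predicted negative: 82)

157


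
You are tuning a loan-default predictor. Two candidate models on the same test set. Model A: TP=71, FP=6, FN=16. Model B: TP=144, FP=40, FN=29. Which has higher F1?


Model A: P=71/77=0.9221, R=71/87=0.8161, F1=2PR/(P+R)=2TP/(2TP+FP+FN)=142/164=0.8659
Model B: P=144/184=0.7826, R=144/173=0.8324, F1=2PR/(P+R)=2TP/(2TP+FP+FN)=288/357=0.8067
0.8659 > 0.8067 → Model A

Model A


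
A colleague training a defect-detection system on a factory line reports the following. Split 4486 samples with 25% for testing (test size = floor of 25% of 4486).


Test = ⌊4486·25/100⌋ = 1121
Train = 4486 - 1121 = 3365

Train: 3365, Test: 1121


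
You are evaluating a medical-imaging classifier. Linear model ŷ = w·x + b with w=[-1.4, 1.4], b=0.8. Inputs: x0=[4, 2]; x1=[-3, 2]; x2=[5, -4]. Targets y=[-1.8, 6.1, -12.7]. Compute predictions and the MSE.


ŷ0 = (-1.4)·(4) + (1.4)·(2) + 0.8 = -2.0
ŷ1 = (-1.4)·(-3) + (1.4)·(2) + 0.8 = 7.8
ŷ2 = (-1.4)·(5) + (1.4)·(-4) + 0.8 = -11.8
errors² = [0.04, 2.89, 0.81]
MSE = 3.7400/3 = 1.2467

1.2467


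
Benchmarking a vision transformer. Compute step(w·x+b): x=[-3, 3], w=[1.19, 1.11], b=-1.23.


z = (-3)·(1.19) + (3)·(1.11) - 1.23
  = -1.47
step(z) = 0 (z<0)

0


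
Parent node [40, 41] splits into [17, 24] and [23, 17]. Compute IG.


Parent = [40, 41], H_parent = 0.9999
H_left = 0.9789 (n=41), H_right = 0.9837 (n=40)
H_children = (41/81)·0.9789 + (40/81)·0.9837 = 0.9813
IG = 0.9999 - 0.9813 = 0.0186

0.0186


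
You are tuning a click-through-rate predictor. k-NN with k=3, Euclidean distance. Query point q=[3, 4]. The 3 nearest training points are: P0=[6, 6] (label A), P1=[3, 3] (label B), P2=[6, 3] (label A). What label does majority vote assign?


d(q,P0) = 3.6056  (label A)
d(q,P1) = 1.0  (label B)
d(q,P2) = 3.1623  (label A)
Votes: A=2, B=1
Majority → A

A


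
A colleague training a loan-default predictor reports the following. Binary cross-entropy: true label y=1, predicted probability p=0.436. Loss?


BCE = -[y·ln(p) + (1-y)·ln(1-p)]
= -1·ln(0.436) - 0
= -ln(0.436) = 0.8301

0.8301


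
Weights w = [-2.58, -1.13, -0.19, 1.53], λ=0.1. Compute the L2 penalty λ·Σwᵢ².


‖w‖₂² = (-2.58)² + (-1.13)² + (-0.19)² + (1.53)²
     = 6.6564 + 1.2769 + 0.0361 + 2.3409
     = 10.3103
λ·‖w‖₂² = 0.1·10.3103 = 1.03103

1.03103


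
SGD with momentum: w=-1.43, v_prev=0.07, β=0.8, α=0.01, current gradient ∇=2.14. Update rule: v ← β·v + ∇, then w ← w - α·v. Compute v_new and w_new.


v_new = 0.8·0.07 + 2.14 = 0.056 + 2.14 = 2.196
w_new = -1.43 - 0.01·2.196 = -1.43 - 0.02196 = -1.45196

v_new=2.196, w_new=-1.45196


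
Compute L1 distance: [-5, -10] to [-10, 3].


d = |-5+ 10| + |-10-3|
  = 5 + 13
  = 18

18


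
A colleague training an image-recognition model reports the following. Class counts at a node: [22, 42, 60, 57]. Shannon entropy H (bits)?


Probabilities: [22/181, 42/181, 60/181, 57/181] ≈ [0.1215, 0.232, 0.3315, 0.3149]
H = -((22/181)·log₂(22/181) + (42/181)·log₂(42/181) + (60/181)·log₂(60/181) + (57/181)·log₂(57/181))
  = 1.9116 bits

1.9116 bits


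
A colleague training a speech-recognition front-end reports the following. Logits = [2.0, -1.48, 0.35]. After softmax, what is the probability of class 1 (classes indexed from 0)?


Exponentials: e^2.0=7.3891, e^-1.48=0.2276, e^0.35=1.4191
Sum = 9.0358
Softmax = [0.8178, 0.0252, 0.1571]
p[1] = 0.2276/9.0358 = 0.0252

0.0252


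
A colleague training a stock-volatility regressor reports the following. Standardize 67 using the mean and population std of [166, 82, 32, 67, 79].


μ = 85.2, σ = 44.1334
z = (67 - 85.2)/44.1334 = -0.4124

-0.4124


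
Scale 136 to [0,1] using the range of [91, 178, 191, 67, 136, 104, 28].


min=28, max=191
(136-28)/(191-28) = 108/163 = 0.6626

0.6626


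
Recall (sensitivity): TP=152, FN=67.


Recall = TP/(TP+FN)
= 152/(152+67)
= 152/219 = 69.41%

69.41%


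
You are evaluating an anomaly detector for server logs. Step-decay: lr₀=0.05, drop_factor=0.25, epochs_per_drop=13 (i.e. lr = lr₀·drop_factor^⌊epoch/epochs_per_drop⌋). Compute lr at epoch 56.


n_drops = ⌊56/13⌋ = 4
lr = 0.05·0.25^4 = 0.05·0.00390625 = 0.0001953125

0.0001953125


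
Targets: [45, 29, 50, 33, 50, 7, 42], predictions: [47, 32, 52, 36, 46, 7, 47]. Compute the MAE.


Absolute errors: |45-47|=2, |29-32|=3, |50-52|=2, |33-36|=3, |50-46|=4, |7-7|=0, |42-47|=5
Sum = 19
MAE = 19/7 = 19/7

19/7


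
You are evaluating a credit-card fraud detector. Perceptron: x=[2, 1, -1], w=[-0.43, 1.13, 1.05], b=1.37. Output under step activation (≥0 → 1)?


z = (2)·(-0.43) + (1)·(1.13) + (-1)·(1.05) + 1.37
  = 0.59
step(z) = 1 (z≥0)

1


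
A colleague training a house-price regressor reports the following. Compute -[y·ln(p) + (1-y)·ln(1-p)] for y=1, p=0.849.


BCE = -[y·ln(p) + (1-y)·ln(1-p)]
= -1·ln(0.849) - 0
= -ln(0.849) = 0.1637

0.1637


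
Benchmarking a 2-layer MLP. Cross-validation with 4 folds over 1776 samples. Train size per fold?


Fold size = 1776/4 = 444
Training per fold = 1776 - 444 = 1332

1332


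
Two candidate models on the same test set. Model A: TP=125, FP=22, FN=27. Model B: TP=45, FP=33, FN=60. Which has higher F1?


Model A: P=125/147=0.8503, R=125/152=0.8224, F1=2PR/(P+R)=2TP/(2TP+FP+FN)=250/299=0.8361
Model B: P=45/78=0.5769, R=45/105=0.4286, F1=2PR/(P+R)=2TP/(2TP+FP+FN)=90/183=0.4918
0.8361 > 0.4918 → Model A

Model A


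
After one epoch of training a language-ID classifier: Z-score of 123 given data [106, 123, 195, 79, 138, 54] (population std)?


μ = 115.8333, σ = 44.8829
z = (123 - 115.8333)/44.8829 = 0.1597

0.1597


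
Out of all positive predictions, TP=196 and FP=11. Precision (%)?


Precision = TP/(TP+FP)
= 196/(196+11)
= 196/207 = 94.69%

94.69%


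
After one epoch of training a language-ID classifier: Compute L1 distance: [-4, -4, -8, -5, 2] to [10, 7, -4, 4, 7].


d = |-4-10| + |-4-7| + |-8+ 4| + |-5-4| + |2-7|
  = 14 + 11 + 4 + 9 + 5
  = 43

43


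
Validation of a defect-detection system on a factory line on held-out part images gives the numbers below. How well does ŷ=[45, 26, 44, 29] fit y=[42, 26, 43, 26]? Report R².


ȳ = 34.25
SS_res = Σ(y-ŷ)² = 19
SS_tot = Σ(y-ȳ)² = 272.75
R² = 1 - SS_res/SS_tot = 1 - 0.0697 = 0.9303

0.9303


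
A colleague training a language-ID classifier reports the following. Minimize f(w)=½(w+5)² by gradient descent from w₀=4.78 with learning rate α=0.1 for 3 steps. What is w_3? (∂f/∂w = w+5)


step 1: grad = 4.78+5 = 9.78; w = 4.78 - 0.1·(9.78) = 3.802
step 2: grad = 3.802+5 = 8.802; w = 3.802 - 0.1·(8.802) = 2.9218
step 3: grad = 2.9218+5 = 7.9218; w = 2.9218 - 0.1·(7.9218) = 2.12962

2.12962


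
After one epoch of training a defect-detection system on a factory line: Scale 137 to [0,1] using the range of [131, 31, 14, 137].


min=14, max=137
(137-14)/(137-14) = 123/123 = 1.0

1.0


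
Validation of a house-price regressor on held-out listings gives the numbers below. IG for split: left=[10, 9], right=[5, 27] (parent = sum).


Parent = [15, 36], H_parent = 0.874
H_left = 0.998 (n=19), H_right = 0.6253 (n=32)
H_children = (19/51)·0.998 + (32/51)·0.6253 = 0.7641
IG = 0.874 - 0.7641 = 0.1099

0.1099


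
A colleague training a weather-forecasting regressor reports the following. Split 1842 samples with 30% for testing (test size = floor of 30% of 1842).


Test = ⌊1842·30/100⌋ = 552
Train = 1842 - 552 = 1290

Train: 1290, Test: 552


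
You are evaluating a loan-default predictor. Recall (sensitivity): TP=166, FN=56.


Recall = TP/(TP+FN)
= 166/(166+56)
= 166/222 = 74.77%

74.77%


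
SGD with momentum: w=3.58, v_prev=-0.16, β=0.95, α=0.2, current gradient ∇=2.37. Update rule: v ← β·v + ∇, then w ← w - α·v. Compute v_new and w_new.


v_new = 0.95·-0.16 + 2.37 = -0.152 + 2.37 = 2.218
w_new = 3.58 - 0.2·2.218 = 3.58 - 0.4436 = 3.1364

v_new=2.218, w_new=3.1364


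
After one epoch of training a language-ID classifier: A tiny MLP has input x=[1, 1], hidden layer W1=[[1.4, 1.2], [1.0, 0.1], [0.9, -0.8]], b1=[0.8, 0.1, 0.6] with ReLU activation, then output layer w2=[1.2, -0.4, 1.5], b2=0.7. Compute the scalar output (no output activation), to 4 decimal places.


z1[0] = (1.4)·(1) + (1.2)·(1) + 0.8 = 3.4
z1[1] = (1.0)·(1) + (0.1)·(1) + 0.1 = 1.2
z1[2] = (0.9)·(1) + (-0.8)·(1) + 0.6 = 0.7
h = ReLU(z1) = [3.4, 1.2, 0.7]
output = (1.2)·(3.4) + (-0.4)·(1.2) + (1.5)·(0.7) + 0.7 = 5.35

5.35


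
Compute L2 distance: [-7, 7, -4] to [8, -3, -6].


d = √((-7-8)² + (7+ 3)² + (-4+ 6)²)
  = √(225 + 100 + 4)
  = √329 = 18.1384

18.1384


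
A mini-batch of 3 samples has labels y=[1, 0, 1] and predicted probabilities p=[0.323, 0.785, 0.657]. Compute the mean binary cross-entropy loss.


L[0] = -ln(0.323) = 1.1301
L[1] = -ln(1-0.785) = -ln(0.215) = 1.5371
L[2] = -ln(0.657) = 0.4201
mean = (1.1301 + 1.5371 + 0.4201)/3 = 1.0291

1.0291


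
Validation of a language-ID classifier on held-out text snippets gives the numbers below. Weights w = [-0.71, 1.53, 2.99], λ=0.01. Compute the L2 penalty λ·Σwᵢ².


‖w‖₂² = (-0.71)² + (1.53)² + (2.99)²
     = 0.5041 + 2.3409 + 8.9401
     = 11.7851
λ·‖w‖₂² = 0.01·11.7851 = 0.117851

0.117851


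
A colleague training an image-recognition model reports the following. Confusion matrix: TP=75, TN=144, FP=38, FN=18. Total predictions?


Total = TP + TN + FP + FN
= 75 + 144 + 38 + 18
= 275
(Predicted positive: 113, predicted negative: 162)

275


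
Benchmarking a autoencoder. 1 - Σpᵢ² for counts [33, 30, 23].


Probabilities: [33/86, 30/86, 23/86] ≈ [0.3837, 0.3488, 0.2674]
Σpᵢ² = (1089 + 900 + 529)/86² = 2518/7396
Gini = 1 - Σpᵢ² = 1 - 2518/7396 = 0.6595

0.6595


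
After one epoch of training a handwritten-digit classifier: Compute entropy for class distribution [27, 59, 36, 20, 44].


Probabilities: [27/186, 59/186, 36/186, 20/186, 44/186] ≈ [0.1452, 0.3172, 0.1935, 0.1075, 0.2366]
H = -((27/186)·log₂(27/186) + (59/186)·log₂(59/186) + (36/186)·log₂(36/186) + (20/186)·log₂(20/186) + (44/186)·log₂(44/186))
  = 2.2261 bits

2.2261 bits


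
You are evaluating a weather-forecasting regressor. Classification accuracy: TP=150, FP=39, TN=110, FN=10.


Accuracy = (TP+TN)/(TP+TN+FP+FN)
= (150+110)/(309)
= 260/309 = 84.14%

84.14%


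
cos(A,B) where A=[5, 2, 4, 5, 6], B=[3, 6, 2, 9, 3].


A·B = 5·3 + 2·6 + 4·2 + 5·9 + 6·3 = 98
‖A‖ = √106 = 10.2956, ‖B‖ = √139 = 11.7898
cos = 98/(√106·√139) = 98/√14734 = 0.8074

0.8074


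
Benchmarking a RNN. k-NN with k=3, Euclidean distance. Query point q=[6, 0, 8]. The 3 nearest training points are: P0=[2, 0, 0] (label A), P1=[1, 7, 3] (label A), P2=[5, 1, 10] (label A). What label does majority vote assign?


d(q,P0) = 8.9443  (label A)
d(q,P1) = 9.9499  (label A)
d(q,P2) = 2.4495  (label A)
Votes: A=3, B=0
Majority → A

A


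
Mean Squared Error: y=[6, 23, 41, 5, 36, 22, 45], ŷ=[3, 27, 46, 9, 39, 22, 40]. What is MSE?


Squared errors: (6-3)²=9, (23-27)²=16, (41-46)²=25, (5-9)²=16, (36-39)²=9, (22-22)²=0, (45-40)²=25
Sum = 100
MSE = 100/7 = 100/7

100/7


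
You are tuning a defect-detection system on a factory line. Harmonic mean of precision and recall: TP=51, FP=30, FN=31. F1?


Precision = 51/81 = 0.6296
Recall = 51/82 = 0.622
F1 = 2·P·R/(P+R) = 2·TP/(2·TP+FP+FN) = 102/(102+30+31) = 102/163 = 0.6258

0.6258


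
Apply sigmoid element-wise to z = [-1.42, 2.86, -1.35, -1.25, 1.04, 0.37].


σ(-1.42) = 1/(1+e^1.42) = 0.1947
σ(2.86) = 1/(1+e^-2.86) = 0.9458
σ(-1.35) = 1/(1+e^1.35) = 0.2059
σ(-1.25) = 1/(1+e^1.25) = 0.2227
σ(1.04) = 1/(1+e^-1.04) = 0.7389
σ(0.37) = 1/(1+e^-0.37) = 0.5915
result = [0.1947, 0.9458, 0.2059, 0.2227, 0.7389, 0.5915]

[0.1947, 0.9458, 0.2059, 0.2227, 0.7389, 0.5915]


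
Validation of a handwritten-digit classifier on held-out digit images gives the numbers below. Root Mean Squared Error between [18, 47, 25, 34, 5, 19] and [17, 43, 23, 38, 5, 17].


MSE = 41/6 = 6.8333
RMSE = √(41/6) = 2.6141

2.6141


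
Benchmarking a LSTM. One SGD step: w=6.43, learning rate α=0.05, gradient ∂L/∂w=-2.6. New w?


w_new = w - α·∇
= 6.43 - 0.05·-2.6
= 6.43 + 0.13
= 6.56

6.56


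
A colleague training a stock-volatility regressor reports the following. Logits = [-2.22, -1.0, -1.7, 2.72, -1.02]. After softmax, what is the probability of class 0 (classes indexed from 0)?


Exponentials: e^-2.22=0.1086, e^-1.0=0.3679, e^-1.7=0.1827, e^2.72=15.1803, e^-1.02=0.3606
Sum = 16.2001
Softmax = [0.0067, 0.0227, 0.0113, 0.9371, 0.0223]
p[0] = 0.1086/16.2001 = 0.0067

0.0067


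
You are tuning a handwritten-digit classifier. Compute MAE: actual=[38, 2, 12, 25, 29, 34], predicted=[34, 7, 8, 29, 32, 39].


Absolute errors: |38-34|=4, |2-7|=5, |12-8|=4, |25-29|=4, |29-32|=3, |34-39|=5
Sum = 25
MAE = 25/6 = 25/6

25/6


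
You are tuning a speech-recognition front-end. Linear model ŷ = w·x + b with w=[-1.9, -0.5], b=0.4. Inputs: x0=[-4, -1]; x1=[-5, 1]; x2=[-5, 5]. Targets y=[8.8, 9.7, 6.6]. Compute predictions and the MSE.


ŷ0 = (-1.9)·(-4) + (-0.5)·(-1) + 0.4 = 8.5
ŷ1 = (-1.9)·(-5) + (-0.5)·(1) + 0.4 = 9.4
ŷ2 = (-1.9)·(-5) + (-0.5)·(5) + 0.4 = 7.4
errors² = [0.09, 0.09, 0.64]
MSE = 0.8200/3 = 0.2733

0.2733


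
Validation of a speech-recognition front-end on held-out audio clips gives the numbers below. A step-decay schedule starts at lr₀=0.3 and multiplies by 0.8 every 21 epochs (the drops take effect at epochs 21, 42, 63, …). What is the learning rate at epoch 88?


n_drops = ⌊88/21⌋ = 4
lr = 0.3·0.8^4 = 0.3·0.4096 = 0.12288

0.12288


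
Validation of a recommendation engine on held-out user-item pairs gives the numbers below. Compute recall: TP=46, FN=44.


Recall = TP/(TP+FN)
= 46/(46+44)
= 46/90 = 51.11%

51.11%
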